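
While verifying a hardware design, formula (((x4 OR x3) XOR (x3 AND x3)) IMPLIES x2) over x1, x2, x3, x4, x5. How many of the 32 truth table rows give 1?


Formula: (((x4 OR x3) XOR (x3 AND x3)) IMPLIES x2) over 5 vars (32 rows)
Evaluate each row (x1, x2, x3, x4, x5 as bits, MSB first):
  row 0 [00000]: (((0 OR 0) XOR (0 AND 0)) IMPLIES 0) -> 1
  row 1 [00001]: (((0 OR 0) XOR (0 AND 0)) IMPLIES 0) -> 1
  row 2 [00010]: (((1 OR 0) XOR (0 AND 0)) IMPLIES 0) -> 0
  row 3 [00011]: (((1 OR 0) XOR (0 AND 0)) IMPLIES 0) -> 0
  row 4 [00100]: (((0 OR 1) XOR (1 AND 1)) IMPLIES 0) -> 1
  row 5 [00101]: (((0 OR 1) XOR (1 AND 1)) IMPLIES 0) -> 1
  row 6 [00110]: (((1 OR 1) XOR (1 AND 1)) IMPLIES 0) -> 1
  row 7 [00111]: (((1 OR 1) XOR (1 AND 1)) IMPLIES 0) -> 1
  row 8 [01000]: (((0 OR 0) XOR (0 AND 0)) IMPLIES 1) -> 1
  row 9 [01001]: (((0 OR 0) XOR (0 AND 0)) IMPLIES 1) -> 1
  row 10 [01010]: (((1 OR 0) XOR (0 AND 0)) IMPLIES 1) -> 1
  row 11 [01011]: (((1 OR 0) XOR (0 AND 0)) IMPLIES 1) -> 1
  row 12 [01100]: (((0 OR 1) XOR (1 AND 1)) IMPLIES 1) -> 1
  row 13 [01101]: (((0 OR 1) XOR (1 AND 1)) IMPLIES 1) -> 1
  row 14 [01110]: (((1 OR 1) XOR (1 AND 1)) IMPLIES 1) -> 1
  row 15 [01111]: (((1 OR 1) XOR (1 AND 1)) IMPLIES 1) -> 1
  row 16 [10000]: (((0 OR 0) XOR (0 AND 0)) IMPLIES 0) -> 1
  row 17 [10001]: (((0 OR 0) XOR (0 AND 0)) IMPLIES 0) -> 1
  row 18 [10010]: (((1 OR 0) XOR (0 AND 0)) IMPLIES 0) -> 0
  row 19 [10011]: (((1 OR 0) XOR (0 AND 0)) IMPLIES 0) -> 0
  row 20 [10100]: (((0 OR 1) XOR (1 AND 1)) IMPLIES 0) -> 1
  row 21 [10101]: (((0 OR 1) XOR (1 AND 1)) IMPLIES 0) -> 1
  row 22 [10110]: (((1 OR 1) XOR (1 AND 1)) IMPLIES 0) -> 1
  row 23 [10111]: (((1 OR 1) XOR (1 AND 1)) IMPLIES 0) -> 1
  row 24 [11000]: (((0 OR 0) XOR (0 AND 0)) IMPLIES 1) -> 1
  row 25 [11001]: (((0 OR 0) XOR (0 AND 0)) IMPLIES 1) -> 1
  row 26 [11010]: (((1 OR 0) XOR (0 AND 0)) IMPLIES 1) -> 1
  row 27 [11011]: (((1 OR 0) XOR (0 AND 0)) IMPLIES 1) -> 1
  row 28 [11100]: (((0 OR 1) XOR (1 AND 1)) IMPLIES 1) -> 1
  row 29 [11101]: (((0 OR 1) XOR (1 AND 1)) IMPLIES 1) -> 1
  row 30 [11110]: (((1 OR 1) XOR (1 AND 1)) IMPLIES 1) -> 1
  row 31 [11111]: (((1 OR 1) XOR (1 AND 1)) IMPLIES 1) -> 1
Full result column, 8 rows per line (x1,x2 fixed per line; x3,x4,x5 runs 000..111 left to right):
  rows 0-7 [x1,x2=00]: 11001111  (ones: 6)
  rows 8-15 [x1,x2=01]: 11111111  (ones: 8)
  rows 16-23 [x1,x2=10]: 11001111  (ones: 6)
  rows 24-31 [x1,x2=11]: 11111111  (ones: 8)
Count of 1-rows = 6+8+6+8 = 28

28


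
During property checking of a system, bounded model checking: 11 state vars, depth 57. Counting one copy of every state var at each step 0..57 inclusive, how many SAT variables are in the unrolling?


BMC unrolls to depth k, creating one copy of each state var for steps 0..k.
Step count = 57 + 1 = 58 (steps 0 through 57)
Vars per step = 11
Total = 11 * 58 = 638

638


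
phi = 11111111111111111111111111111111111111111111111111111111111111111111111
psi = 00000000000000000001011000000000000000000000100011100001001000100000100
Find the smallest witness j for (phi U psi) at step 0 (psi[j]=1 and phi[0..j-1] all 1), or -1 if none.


(phi U psi) at 0: need smallest j with psi[j]=1 and phi[i]=1 for all i in [0,j).
Scan from step 0:
  step 0: phi=1, psi=0 -> continue
  step 1: phi=1, psi=0 -> continue
  step 2: phi=1, psi=0 -> continue
  step 3: phi=1, psi=0 -> continue
  step 19: psi=1 and phi held for [0,19) -> witness found
Witness step = 19

19


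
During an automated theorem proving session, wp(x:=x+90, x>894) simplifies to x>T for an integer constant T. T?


Formula: wp(x:=E, P) = P[E/x] (substitute E for x in postcondition)
Step 1: Postcondition: x>894
Step 2: Substitute x+90 for x: x+90>894
Step 3: Solve for x: x > 894-90 = 804

804


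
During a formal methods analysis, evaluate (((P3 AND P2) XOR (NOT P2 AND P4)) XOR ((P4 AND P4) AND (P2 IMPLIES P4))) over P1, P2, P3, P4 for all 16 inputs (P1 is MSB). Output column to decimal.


Formula: (((P3 AND P2) XOR (NOT P2 AND P4)) XOR ((P4 AND P4) AND (P2 IMPLIES P4))) over P1, P2, P3, P4 (16 rows)
Evaluate each row (bits = P1,P2,P3,P4, MSB first):
  row 0 [0000]: (((0 AND 0) XOR (NOT 0 AND 0)) XOR ((0 AND 0) AND (0 IMPLIES 0))) -> 0
  row 1 [0001]: (((0 AND 0) XOR (NOT 0 AND 1)) XOR ((1 AND 1) AND (0 IMPLIES 1))) -> 0
  row 2 [0010]: (((1 AND 0) XOR (NOT 0 AND 0)) XOR ((0 AND 0) AND (0 IMPLIES 0))) -> 0
  row 3 [0011]: (((1 AND 0) XOR (NOT 0 AND 1)) XOR ((1 AND 1) AND (0 IMPLIES 1))) -> 0
  row 4 [0100]: (((0 AND 1) XOR (NOT 1 AND 0)) XOR ((0 AND 0) AND (1 IMPLIES 0))) -> 0
  row 5 [0101]: (((0 AND 1) XOR (NOT 1 AND 1)) XOR ((1 AND 1) AND (1 IMPLIES 1))) -> 1
  row 6 [0110]: (((1 AND 1) XOR (NOT 1 AND 0)) XOR ((0 AND 0) AND (1 IMPLIES 0))) -> 1
  row 7 [0111]: (((1 AND 1) XOR (NOT 1 AND 1)) XOR ((1 AND 1) AND (1 IMPLIES 1))) -> 0
  row 8 [1000]: (((0 AND 0) XOR (NOT 0 AND 0)) XOR ((0 AND 0) AND (0 IMPLIES 0))) -> 0
  row 9 [1001]: (((0 AND 0) XOR (NOT 0 AND 1)) XOR ((1 AND 1) AND (0 IMPLIES 1))) -> 0
  row 10 [1010]: (((1 AND 0) XOR (NOT 0 AND 0)) XOR ((0 AND 0) AND (0 IMPLIES 0))) -> 0
  row 11 [1011]: (((1 AND 0) XOR (NOT 0 AND 1)) XOR ((1 AND 1) AND (0 IMPLIES 1))) -> 0
  row 12 [1100]: (((0 AND 1) XOR (NOT 1 AND 0)) XOR ((0 AND 0) AND (1 IMPLIES 0))) -> 0
  row 13 [1101]: (((0 AND 1) XOR (NOT 1 AND 1)) XOR ((1 AND 1) AND (1 IMPLIES 1))) -> 1
  row 14 [1110]: (((1 AND 1) XOR (NOT 1 AND 0)) XOR ((0 AND 0) AND (1 IMPLIES 0))) -> 1
  row 15 [1111]: (((1 AND 1) XOR (NOT 1 AND 1)) XOR ((1 AND 1) AND (1 IMPLIES 1))) -> 0
Full result column, 4 rows per line (P1,P2 fixed per line; P3,P4 runs 00..11 left to right):
  rows 0-3 [P1,P2=00]: 0000  = hex 0
  rows 4-7 [P1,P2=01]: 0110  = hex 6
  rows 8-11 [P1,P2=10]: 0000  = hex 0
  rows 12-15 [P1,P2=11]: 0110  = hex 6
Output column (row 0 .. row 15) = 0000011000000110
Output column grouped in 4s = 0000 0110 0000 0110 = 0x0606
Convert to decimal digit by digit (value = value*16 + digit):
  0 -> 0
  0*16 + 6 = 6
  6*16 + 0 = 96
  96*16 + 6 = 1542
Decimal = 1542

1542


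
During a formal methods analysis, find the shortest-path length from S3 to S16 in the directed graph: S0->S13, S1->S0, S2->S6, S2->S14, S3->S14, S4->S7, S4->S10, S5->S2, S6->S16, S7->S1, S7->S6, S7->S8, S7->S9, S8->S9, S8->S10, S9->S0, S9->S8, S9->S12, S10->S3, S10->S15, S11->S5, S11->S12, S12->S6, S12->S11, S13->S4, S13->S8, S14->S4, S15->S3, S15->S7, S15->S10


BFS layer-by-layer from S3:
  dist 0: {S3}
  dist 1: {S14}
  dist 2: {S4}
  dist 3: {S7, S10}
  dist 4: {S1, S6, S8, S9, S15}
  dist 5: {S0, S12, S16}
  -> S16 reached at distance 5
Shortest path length = 5

5


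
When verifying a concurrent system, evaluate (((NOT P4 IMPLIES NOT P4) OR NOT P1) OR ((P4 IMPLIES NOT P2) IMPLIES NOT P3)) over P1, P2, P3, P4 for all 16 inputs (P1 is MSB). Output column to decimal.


Formula: (((NOT P4 IMPLIES NOT P4) OR NOT P1) OR ((P4 IMPLIES NOT P2) IMPLIES NOT P3)) over P1, P2, P3, P4 (16 rows)
Evaluate each row (bits = P1,P2,P3,P4, MSB first):
  row 0 [0000]: (((NOT 0 IMPLIES NOT 0) OR NOT 0) OR ((0 IMPLIES NOT 0) IMPLIES NOT 0)) -> 1
  row 1 [0001]: (((NOT 1 IMPLIES NOT 1) OR NOT 0) OR ((1 IMPLIES NOT 0) IMPLIES NOT 0)) -> 1
  row 2 [0010]: (((NOT 0 IMPLIES NOT 0) OR NOT 0) OR ((0 IMPLIES NOT 0) IMPLIES NOT 1)) -> 1
  row 3 [0011]: (((NOT 1 IMPLIES NOT 1) OR NOT 0) OR ((1 IMPLIES NOT 0) IMPLIES NOT 1)) -> 1
  row 4 [0100]: (((NOT 0 IMPLIES NOT 0) OR NOT 0) OR ((0 IMPLIES NOT 1) IMPLIES NOT 0)) -> 1
  row 5 [0101]: (((NOT 1 IMPLIES NOT 1) OR NOT 0) OR ((1 IMPLIES NOT 1) IMPLIES NOT 0)) -> 1
  row 6 [0110]: (((NOT 0 IMPLIES NOT 0) OR NOT 0) OR ((0 IMPLIES NOT 1) IMPLIES NOT 1)) -> 1
  row 7 [0111]: (((NOT 1 IMPLIES NOT 1) OR NOT 0) OR ((1 IMPLIES NOT 1) IMPLIES NOT 1)) -> 1
  row 8 [1000]: (((NOT 0 IMPLIES NOT 0) OR NOT 1) OR ((0 IMPLIES NOT 0) IMPLIES NOT 0)) -> 1
  row 9 [1001]: (((NOT 1 IMPLIES NOT 1) OR NOT 1) OR ((1 IMPLIES NOT 0) IMPLIES NOT 0)) -> 1
  row 10 [1010]: (((NOT 0 IMPLIES NOT 0) OR NOT 1) OR ((0 IMPLIES NOT 0) IMPLIES NOT 1)) -> 1
  row 11 [1011]: (((NOT 1 IMPLIES NOT 1) OR NOT 1) OR ((1 IMPLIES NOT 0) IMPLIES NOT 1)) -> 1
  row 12 [1100]: (((NOT 0 IMPLIES NOT 0) OR NOT 1) OR ((0 IMPLIES NOT 1) IMPLIES NOT 0)) -> 1
  row 13 [1101]: (((NOT 1 IMPLIES NOT 1) OR NOT 1) OR ((1 IMPLIES NOT 1) IMPLIES NOT 0)) -> 1
  row 14 [1110]: (((NOT 0 IMPLIES NOT 0) OR NOT 1) OR ((0 IMPLIES NOT 1) IMPLIES NOT 1)) -> 1
  row 15 [1111]: (((NOT 1 IMPLIES NOT 1) OR NOT 1) OR ((1 IMPLIES NOT 1) IMPLIES NOT 1)) -> 1
Full result column, 4 rows per line (P1,P2 fixed per line; P3,P4 runs 00..11 left to right):
  rows 0-3 [P1,P2=00]: 1111  = hex F
  rows 4-7 [P1,P2=01]: 1111  = hex F
  rows 8-11 [P1,P2=10]: 1111  = hex F
  rows 12-15 [P1,P2=11]: 1111  = hex F
Output column (row 0 .. row 15) = 1111111111111111
Output column grouped in 4s = 1111 1111 1111 1111 = 0xFFFF
Convert to decimal digit by digit (value = value*16 + digit):
  F -> 15
  15*16 + 15 (F) = 255
  255*16 + 15 (F) = 4095
  4095*16 + 15 (F) = 65535
Decimal = 65535

65535


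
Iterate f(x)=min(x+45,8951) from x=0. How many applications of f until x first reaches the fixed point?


Step 1: x=0, cap=8951, increment=45
Step 2: x grows by 45 each step until capped at 8951; fixed point is x=8951
Step 3: iterations = ceil(8951/45) = 199

199


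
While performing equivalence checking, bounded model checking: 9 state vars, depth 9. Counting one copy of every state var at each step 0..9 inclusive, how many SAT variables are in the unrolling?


BMC unrolls to depth k, creating one copy of each state var for steps 0..k.
Step count = 9 + 1 = 10 (steps 0 through 9)
Vars per step = 9
Total = 9 * 10 = 90

90


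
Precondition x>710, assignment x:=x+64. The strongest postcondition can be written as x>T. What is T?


Formula: sp(P, x:=E) = exists old_x. (x = E[old_x/x]) AND P[old_x/x] (old_x is the value of x before the assignment; eliminate old_x by solving x = E[old_x/x] for old_x)
Step 1: Precondition P: x>710, i.e. old_x > 710
Step 2: Assignment gives x = old_x + 64, so old_x = x - 64
Step 3: Substitute into P: x - 64 > 710
Step 4: Simplify: x > 710+64 = 774

774


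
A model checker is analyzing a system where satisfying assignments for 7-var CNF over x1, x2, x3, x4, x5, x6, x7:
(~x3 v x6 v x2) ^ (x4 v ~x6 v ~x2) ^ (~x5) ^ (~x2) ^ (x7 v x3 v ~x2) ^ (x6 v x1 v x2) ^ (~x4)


CNF with 7 clauses over 7 vars (128 assignments).
An assignment satisfies CNF iff every clause has >=1 true literal.
Check each row (bits = x1,x2,x3,x4,x5,x6,x7; clause T/F shown):
  row 0 [0000000]: clauses=TTTTTFT -> 0
  row 1 [0000001]: clauses=TTTTTFT -> 0
  row 2 [0000010]: clauses=TTTTTTT -> 1
  row 3 [0000011]: clauses=TTTTTTT -> 1
  row 4 [0000100]: clauses=TTFTTFT -> 0
  (every remaining row is evaluated the same way; all 128 results are listed next)
Full result column, 8 rows per line (x1,x2,x3,x4 fixed per line; x5,x6,x7 runs 000..111 left to right):
  rows 0-7 [x1,x2,x3,x4=0000]: 00110000  (ones: 2)
  rows 8-15 [x1,x2,x3,x4=0001]: 00000000  (ones: 0)
  rows 16-23 [x1,x2,x3,x4=0010]: 00110000  (ones: 2)
  rows 24-31 [x1,x2,x3,x4=0011]: 00000000  (ones: 0)
  rows 32-39 [x1,x2,x3,x4=0100]: 00000000  (ones: 0)
  rows 40-47 [x1,x2,x3,x4=0101]: 00000000  (ones: 0)
  rows 48-55 [x1,x2,x3,x4=0110]: 00000000  (ones: 0)
  rows 56-63 [x1,x2,x3,x4=0111]: 00000000  (ones: 0)
  rows 64-71 [x1,x2,x3,x4=1000]: 11110000  (ones: 4)
  rows 72-79 [x1,x2,x3,x4=1001]: 00000000  (ones: 0)
  rows 80-87 [x1,x2,x3,x4=1010]: 00110000  (ones: 2)
  rows 88-95 [x1,x2,x3,x4=1011]: 00000000  (ones: 0)
  rows 96-103 [x1,x2,x3,x4=1100]: 00000000  (ones: 0)
  rows 104-111 [x1,x2,x3,x4=1101]: 00000000  (ones: 0)
  rows 112-119 [x1,x2,x3,x4=1110]: 00000000  (ones: 0)
  rows 120-127 [x1,x2,x3,x4=1111]: 00000000  (ones: 0)
Satisfying assignments = 2+0+2+0+0+0+0+0+4+0+2+0+0+0+0+0 = 10

10


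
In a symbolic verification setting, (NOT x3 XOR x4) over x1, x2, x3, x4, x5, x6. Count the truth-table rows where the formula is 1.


Formula: (NOT x3 XOR x4) over 6 vars (64 rows)
Evaluate each row (x1, x2, x3, x4, x5, x6 as bits, MSB first):
  row 0 [000000]: (NOT 0 XOR 0) -> 1
  row 1 [000001]: (NOT 0 XOR 0) -> 1
  row 2 [000010]: (NOT 0 XOR 0) -> 1
  row 3 [000011]: (NOT 0 XOR 0) -> 1
  row 4 [000100]: (NOT 0 XOR 1) -> 0
  (every remaining row is evaluated the same way; all 64 results are listed next)
Full result column, 8 rows per line (x1,x2,x3 fixed per line; x4,x5,x6 runs 000..111 left to right):
  rows 0-7 [x1,x2,x3=000]: 11110000  (ones: 4)
  rows 8-15 [x1,x2,x3=001]: 00001111  (ones: 4)
  rows 16-23 [x1,x2,x3=010]: 11110000  (ones: 4)
  rows 24-31 [x1,x2,x3=011]: 00001111  (ones: 4)
  rows 32-39 [x1,x2,x3=100]: 11110000  (ones: 4)
  rows 40-47 [x1,x2,x3=101]: 00001111  (ones: 4)
  rows 48-55 [x1,x2,x3=110]: 11110000  (ones: 4)
  rows 56-63 [x1,x2,x3=111]: 00001111  (ones: 4)
Count of 1-rows = 4+4+4+4+4+4+4+4 = 32

32


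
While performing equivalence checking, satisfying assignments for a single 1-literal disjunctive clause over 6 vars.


Step 1: Total=2^6=64
Step 2: Unsat when all 1 false: 2^5=32
Step 3: Sat=64-32=32

32


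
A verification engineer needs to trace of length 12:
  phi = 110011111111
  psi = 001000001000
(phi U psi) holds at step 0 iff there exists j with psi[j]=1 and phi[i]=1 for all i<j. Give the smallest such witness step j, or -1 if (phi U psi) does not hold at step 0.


(phi U psi) at 0: need smallest j with psi[j]=1 and phi[i]=1 for all i in [0,j).
Scan from step 0:
  step 0: phi=1, psi=0 -> continue
  step 1: phi=1, psi=0 -> continue
  step 2: psi=1 and phi held for [0,2) -> witness found
Witness step = 2

2


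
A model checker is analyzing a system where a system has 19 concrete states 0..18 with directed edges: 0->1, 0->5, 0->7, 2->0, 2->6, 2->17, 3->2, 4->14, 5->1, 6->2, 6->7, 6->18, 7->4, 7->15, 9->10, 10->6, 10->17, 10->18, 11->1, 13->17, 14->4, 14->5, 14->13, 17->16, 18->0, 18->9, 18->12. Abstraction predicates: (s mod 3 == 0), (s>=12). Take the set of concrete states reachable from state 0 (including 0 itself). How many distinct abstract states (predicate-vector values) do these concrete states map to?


BFS from 0:
Concrete reachable: {0, 1, 4, 5, 7, 13, 14, 15, 16, 17}
Abstract via predicates (s mod 3 == 0), (s>=12):
  (0,0) <- {1, 4, 5, 7}
  (0,1) <- {13, 14, 16, 17}
  (1,0) <- {0}
  (1,1) <- {15}
Distinct abstract states = 4

4


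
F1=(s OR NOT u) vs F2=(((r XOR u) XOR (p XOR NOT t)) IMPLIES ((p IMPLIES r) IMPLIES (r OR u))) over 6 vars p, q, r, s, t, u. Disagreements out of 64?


F1 = (s OR NOT u)
F2 = (((r XOR u) XOR (p XOR NOT t)) IMPLIES ((p IMPLIES r) IMPLIES (r OR u)))
Evaluate both on each of 64 rows (bits = p,q,r,s,t,u):
  row 0 [000000]: F1=1 F2=0 (differ) -> 1
  row 1 [000001]: F1=0 F2=1 (differ) -> 1
  row 2 [000010]: F1=1 F2=1 -> 0
  row 3 [000011]: F1=0 F2=1 (differ) -> 1
  row 4 [000100]: F1=1 F2=0 (differ) -> 1
  (every remaining row is evaluated the same way; all 64 results are listed next)
Full result column, 8 rows per line (p,q,r fixed per line; s,t,u runs 000..111 left to right):
  rows 0-7 [p,q,r=000]: 11011000  (ones: 4)
  rows 8-15 [p,q,r=001]: 01010000  (ones: 2)
  rows 16-23 [p,q,r=010]: 11011000  (ones: 4)
  rows 24-31 [p,q,r=011]: 01010000  (ones: 2)
  rows 32-39 [p,q,r=100]: 01010000  (ones: 2)
  rows 40-47 [p,q,r=101]: 01010000  (ones: 2)
  rows 48-55 [p,q,r=110]: 01010000  (ones: 2)
  rows 56-63 [p,q,r=111]: 01010000  (ones: 2)
Disagreements = 4+2+4+2+2+2+2+2 = 20

20


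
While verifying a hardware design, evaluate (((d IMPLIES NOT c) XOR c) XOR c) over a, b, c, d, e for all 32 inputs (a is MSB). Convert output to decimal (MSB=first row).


Formula: (((d IMPLIES NOT c) XOR c) XOR c) over a, b, c, d, e (32 rows)
Evaluate each row (bits = a,b,c,d,e, MSB first):
  row 0 [00000]: (((0 IMPLIES NOT 0) XOR 0) XOR 0) -> 1
  row 1 [00001]: (((0 IMPLIES NOT 0) XOR 0) XOR 0) -> 1
  row 2 [00010]: (((1 IMPLIES NOT 0) XOR 0) XOR 0) -> 1
  row 3 [00011]: (((1 IMPLIES NOT 0) XOR 0) XOR 0) -> 1
  row 4 [00100]: (((0 IMPLIES NOT 1) XOR 1) XOR 1) -> 1
  row 5 [00101]: (((0 IMPLIES NOT 1) XOR 1) XOR 1) -> 1
  row 6 [00110]: (((1 IMPLIES NOT 1) XOR 1) XOR 1) -> 0
  row 7 [00111]: (((1 IMPLIES NOT 1) XOR 1) XOR 1) -> 0
  row 8 [01000]: (((0 IMPLIES NOT 0) XOR 0) XOR 0) -> 1
  row 9 [01001]: (((0 IMPLIES NOT 0) XOR 0) XOR 0) -> 1
  row 10 [01010]: (((1 IMPLIES NOT 0) XOR 0) XOR 0) -> 1
  row 11 [01011]: (((1 IMPLIES NOT 0) XOR 0) XOR 0) -> 1
  row 12 [01100]: (((0 IMPLIES NOT 1) XOR 1) XOR 1) -> 1
  row 13 [01101]: (((0 IMPLIES NOT 1) XOR 1) XOR 1) -> 1
  row 14 [01110]: (((1 IMPLIES NOT 1) XOR 1) XOR 1) -> 0
  row 15 [01111]: (((1 IMPLIES NOT 1) XOR 1) XOR 1) -> 0
  row 16 [10000]: (((0 IMPLIES NOT 0) XOR 0) XOR 0) -> 1
  row 17 [10001]: (((0 IMPLIES NOT 0) XOR 0) XOR 0) -> 1
  row 18 [10010]: (((1 IMPLIES NOT 0) XOR 0) XOR 0) -> 1
  row 19 [10011]: (((1 IMPLIES NOT 0) XOR 0) XOR 0) -> 1
  row 20 [10100]: (((0 IMPLIES NOT 1) XOR 1) XOR 1) -> 1
  row 21 [10101]: (((0 IMPLIES NOT 1) XOR 1) XOR 1) -> 1
  row 22 [10110]: (((1 IMPLIES NOT 1) XOR 1) XOR 1) -> 0
  row 23 [10111]: (((1 IMPLIES NOT 1) XOR 1) XOR 1) -> 0
  row 24 [11000]: (((0 IMPLIES NOT 0) XOR 0) XOR 0) -> 1
  row 25 [11001]: (((0 IMPLIES NOT 0) XOR 0) XOR 0) -> 1
  row 26 [11010]: (((1 IMPLIES NOT 0) XOR 0) XOR 0) -> 1
  row 27 [11011]: (((1 IMPLIES NOT 0) XOR 0) XOR 0) -> 1
  row 28 [11100]: (((0 IMPLIES NOT 1) XOR 1) XOR 1) -> 1
  row 29 [11101]: (((0 IMPLIES NOT 1) XOR 1) XOR 1) -> 1
  row 30 [11110]: (((1 IMPLIES NOT 1) XOR 1) XOR 1) -> 0
  row 31 [11111]: (((1 IMPLIES NOT 1) XOR 1) XOR 1) -> 0
Full result column, 4 rows per line (a,b,c fixed per line; d,e runs 00..11 left to right):
  rows 0-3 [a,b,c=000]: 1111  = hex F
  rows 4-7 [a,b,c=001]: 1100  = hex C
  rows 8-11 [a,b,c=010]: 1111  = hex F
  rows 12-15 [a,b,c=011]: 1100  = hex C
  rows 16-19 [a,b,c=100]: 1111  = hex F
  rows 20-23 [a,b,c=101]: 1100  = hex C
  rows 24-27 [a,b,c=110]: 1111  = hex F
  rows 28-31 [a,b,c=111]: 1100  = hex C
Output column (row 0 .. row 31) = 11111100111111001111110011111100
Output column grouped in 4s = 1111 1100 1111 1100 1111 1100 1111 1100 = 0xFCFCFCFC
Convert to decimal digit by digit (value = value*16 + digit):
  F -> 15
  15*16 + 12 (C) = 252
  252*16 + 15 (F) = 4047
  4047*16 + 12 (C) = 64764
  64764*16 + 15 (F) = 1036239
  1036239*16 + 12 (C) = 16579836
  16579836*16 + 15 (F) = 265277391
  265277391*16 + 12 (C) = 4244438268
Decimal = 4244438268

4244438268


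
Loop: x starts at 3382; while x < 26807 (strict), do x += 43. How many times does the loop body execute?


Step 1: x goes from 3382 toward 26807 by 43; the body runs while x<26807, so iterations = ceil((bound-start)/step)
Step 2: Distance=23425
Step 3: ceil(23425/43)=545

545


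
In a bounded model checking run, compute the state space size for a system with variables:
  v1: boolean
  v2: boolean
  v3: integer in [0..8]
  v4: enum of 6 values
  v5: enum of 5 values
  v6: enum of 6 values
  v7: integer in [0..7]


State space = product of domain sizes of all variables.
Domain sizes:
  v1 (boolean): 2
  v2 (boolean): 2
  v3 (integer in [0..8]): 9
  v4 (enum of 6 values): 6
  v5 (enum of 5 values): 5
  v6 (enum of 6 values): 6
  v7 (integer in [0..7]): 8
Product = 2 * 2 * 9 * 6 * 5 * 6 * 8 = 51840

51840


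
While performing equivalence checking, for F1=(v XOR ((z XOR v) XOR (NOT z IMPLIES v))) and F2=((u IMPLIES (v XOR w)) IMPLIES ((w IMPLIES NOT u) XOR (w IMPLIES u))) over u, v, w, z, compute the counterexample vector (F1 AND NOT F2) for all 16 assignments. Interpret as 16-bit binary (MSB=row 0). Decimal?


F1 = (v XOR ((z XOR v) XOR (NOT z IMPLIES v)))
F2 = ((u IMPLIES (v XOR w)) IMPLIES ((w IMPLIES NOT u) XOR (w IMPLIES u)))
Counterexample to F1=>F2 is where F1=1 and F2=0.
Evaluate each row (bits = u,v,w,z, MSB first):
  row 0 [0000]: F1=0 F2=0 -> F1&~F2 -> 0
  row 1 [0001]: F1=0 F2=0 -> F1&~F2 -> 0
  row 2 [0010]: F1=0 F2=1 -> F1&~F2 -> 0
  row 3 [0011]: F1=0 F2=1 -> F1&~F2 -> 0
  row 4 [0100]: F1=1 F2=0 -> F1&~F2 -> 1
  row 5 [0101]: F1=0 F2=0 -> F1&~F2 -> 0
  row 6 [0110]: F1=1 F2=1 -> F1&~F2 -> 0
  row 7 [0111]: F1=0 F2=1 -> F1&~F2 -> 0
  row 8 [1000]: F1=0 F2=1 -> F1&~F2 -> 0
  row 9 [1001]: F1=0 F2=1 -> F1&~F2 -> 0
  row 10 [1010]: F1=0 F2=1 -> F1&~F2 -> 0
  row 11 [1011]: F1=0 F2=1 -> F1&~F2 -> 0
  row 12 [1100]: F1=1 F2=0 -> F1&~F2 -> 1
  row 13 [1101]: F1=0 F2=0 -> F1&~F2 -> 0
  row 14 [1110]: F1=1 F2=1 -> F1&~F2 -> 0
  row 15 [1111]: F1=0 F2=1 -> F1&~F2 -> 0
Full result column, 4 rows per line (u,v fixed per line; w,z runs 00..11 left to right):
  rows 0-3 [u,v=00]: 0000  = hex 0
  rows 4-7 [u,v=01]: 1000  = hex 8
  rows 8-11 [u,v=10]: 0000  = hex 0
  rows 12-15 [u,v=11]: 1000  = hex 8
Counterexample vector (row 0 .. row 15) = 0000100000001000
Output column grouped in 4s = 0000 1000 0000 1000 = 0x0808
Convert to decimal digit by digit (value = value*16 + digit):
  0 -> 0
  0*16 + 8 = 8
  8*16 + 0 = 128
  128*16 + 8 = 2056
Decimal = 2056

2056


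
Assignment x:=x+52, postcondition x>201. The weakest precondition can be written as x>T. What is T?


Formula: wp(x:=E, P) = P[E/x] (substitute E for x in postcondition)
Step 1: Postcondition: x>201
Step 2: Substitute x+52 for x: x+52>201
Step 3: Solve for x: x > 201-52 = 149

149


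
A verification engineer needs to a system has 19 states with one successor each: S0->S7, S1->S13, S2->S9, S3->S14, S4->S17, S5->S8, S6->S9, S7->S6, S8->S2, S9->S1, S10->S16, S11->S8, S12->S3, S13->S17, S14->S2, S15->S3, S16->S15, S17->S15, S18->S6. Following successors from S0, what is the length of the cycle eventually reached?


Trace from S0 until a state repeats:
  S0 -> S7 -> S6 -> S9 -> S1 -> S13 -> S17 -> S15 -> S3 -> S14 -> S2 -> S9
S9 first seen at step 3, revisited at step 11.
Cycle length = 11 - 3 = 8

8


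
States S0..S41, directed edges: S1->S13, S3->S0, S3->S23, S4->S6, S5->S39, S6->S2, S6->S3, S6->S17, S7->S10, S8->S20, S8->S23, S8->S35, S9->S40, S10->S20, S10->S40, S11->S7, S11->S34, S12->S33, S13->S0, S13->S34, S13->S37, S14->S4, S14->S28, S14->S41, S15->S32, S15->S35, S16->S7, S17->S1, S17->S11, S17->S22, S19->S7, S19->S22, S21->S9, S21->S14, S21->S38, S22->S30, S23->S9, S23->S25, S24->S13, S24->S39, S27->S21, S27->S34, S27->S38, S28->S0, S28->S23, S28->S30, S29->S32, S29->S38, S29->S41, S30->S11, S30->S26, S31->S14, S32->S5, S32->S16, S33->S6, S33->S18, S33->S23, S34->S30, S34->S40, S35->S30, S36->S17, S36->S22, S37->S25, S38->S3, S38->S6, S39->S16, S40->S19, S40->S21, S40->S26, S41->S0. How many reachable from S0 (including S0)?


BFS from S0:
  layer 0: {S0}
Reachable set: {S0}
Count = 1

1


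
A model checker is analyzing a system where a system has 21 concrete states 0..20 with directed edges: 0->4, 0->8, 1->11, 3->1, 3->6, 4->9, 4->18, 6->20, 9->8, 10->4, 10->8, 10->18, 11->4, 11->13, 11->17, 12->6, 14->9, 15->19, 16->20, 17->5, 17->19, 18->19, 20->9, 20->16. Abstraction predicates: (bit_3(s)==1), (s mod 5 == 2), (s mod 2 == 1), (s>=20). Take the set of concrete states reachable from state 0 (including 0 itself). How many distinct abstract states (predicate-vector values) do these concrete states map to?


BFS from 0:
Concrete reachable: {0, 4, 8, 9, 18, 19}
Abstract via predicates (bit_3(s)==1), (s mod 5 == 2), (s mod 2 == 1), (s>=20):
  (0,0,0,0) <- {0, 4, 18}
  (0,0,1,0) <- {19}
  (1,0,0,0) <- {8}
  (1,0,1,0) <- {9}
Distinct abstract states = 4

4


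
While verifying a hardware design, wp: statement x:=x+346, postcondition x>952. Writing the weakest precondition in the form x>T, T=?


Formula: wp(x:=E, P) = P[E/x] (substitute E for x in postcondition)
Step 1: Postcondition: x>952
Step 2: Substitute x+346 for x: x+346>952
Step 3: Solve for x: x > 952-346 = 606

606


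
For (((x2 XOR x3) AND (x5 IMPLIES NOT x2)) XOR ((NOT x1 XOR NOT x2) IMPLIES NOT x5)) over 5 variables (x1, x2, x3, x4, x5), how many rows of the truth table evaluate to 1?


Formula: (((x2 XOR x3) AND (x5 IMPLIES NOT x2)) XOR ((NOT x1 XOR NOT x2) IMPLIES NOT x5)) over 5 vars (32 rows)
Evaluate each row (x1, x2, x3, x4, x5 as bits, MSB first):
  row 0 [00000]: (((0 XOR 0) AND (0 IMPLIES NOT 0)) XOR ((NOT 0 XOR NOT 0) IMPLIES NOT 0)) -> 1
  row 1 [00001]: (((0 XOR 0) AND (1 IMPLIES NOT 0)) XOR ((NOT 0 XOR NOT 0) IMPLIES NOT 1)) -> 1
  row 2 [00010]: (((0 XOR 0) AND (0 IMPLIES NOT 0)) XOR ((NOT 0 XOR NOT 0) IMPLIES NOT 0)) -> 1
  row 3 [00011]: (((0 XOR 0) AND (1 IMPLIES NOT 0)) XOR ((NOT 0 XOR NOT 0) IMPLIES NOT 1)) -> 1
  row 4 [00100]: (((0 XOR 1) AND (0 IMPLIES NOT 0)) XOR ((NOT 0 XOR NOT 0) IMPLIES NOT 0)) -> 0
  row 5 [00101]: (((0 XOR 1) AND (1 IMPLIES NOT 0)) XOR ((NOT 0 XOR NOT 0) IMPLIES NOT 1)) -> 0
  row 6 [00110]: (((0 XOR 1) AND (0 IMPLIES NOT 0)) XOR ((NOT 0 XOR NOT 0) IMPLIES NOT 0)) -> 0
  row 7 [00111]: (((0 XOR 1) AND (1 IMPLIES NOT 0)) XOR ((NOT 0 XOR NOT 0) IMPLIES NOT 1)) -> 0
  row 8 [01000]: (((1 XOR 0) AND (0 IMPLIES NOT 1)) XOR ((NOT 0 XOR NOT 1) IMPLIES NOT 0)) -> 0
  row 9 [01001]: (((1 XOR 0) AND (1 IMPLIES NOT 1)) XOR ((NOT 0 XOR NOT 1) IMPLIES NOT 1)) -> 0
  row 10 [01010]: (((1 XOR 0) AND (0 IMPLIES NOT 1)) XOR ((NOT 0 XOR NOT 1) IMPLIES NOT 0)) -> 0
  row 11 [01011]: (((1 XOR 0) AND (1 IMPLIES NOT 1)) XOR ((NOT 0 XOR NOT 1) IMPLIES NOT 1)) -> 0
  row 12 [01100]: (((1 XOR 1) AND (0 IMPLIES NOT 1)) XOR ((NOT 0 XOR NOT 1) IMPLIES NOT 0)) -> 1
  row 13 [01101]: (((1 XOR 1) AND (1 IMPLIES NOT 1)) XOR ((NOT 0 XOR NOT 1) IMPLIES NOT 1)) -> 0
  row 14 [01110]: (((1 XOR 1) AND (0 IMPLIES NOT 1)) XOR ((NOT 0 XOR NOT 1) IMPLIES NOT 0)) -> 1
  row 15 [01111]: (((1 XOR 1) AND (1 IMPLIES NOT 1)) XOR ((NOT 0 XOR NOT 1) IMPLIES NOT 1)) -> 0
  row 16 [10000]: (((0 XOR 0) AND (0 IMPLIES NOT 0)) XOR ((NOT 1 XOR NOT 0) IMPLIES NOT 0)) -> 1
  row 17 [10001]: (((0 XOR 0) AND (1 IMPLIES NOT 0)) XOR ((NOT 1 XOR NOT 0) IMPLIES NOT 1)) -> 0
  row 18 [10010]: (((0 XOR 0) AND (0 IMPLIES NOT 0)) XOR ((NOT 1 XOR NOT 0) IMPLIES NOT 0)) -> 1
  row 19 [10011]: (((0 XOR 0) AND (1 IMPLIES NOT 0)) XOR ((NOT 1 XOR NOT 0) IMPLIES NOT 1)) -> 0
  row 20 [10100]: (((0 XOR 1) AND (0 IMPLIES NOT 0)) XOR ((NOT 1 XOR NOT 0) IMPLIES NOT 0)) -> 0
  row 21 [10101]: (((0 XOR 1) AND (1 IMPLIES NOT 0)) XOR ((NOT 1 XOR NOT 0) IMPLIES NOT 1)) -> 1
  row 22 [10110]: (((0 XOR 1) AND (0 IMPLIES NOT 0)) XOR ((NOT 1 XOR NOT 0) IMPLIES NOT 0)) -> 0
  row 23 [10111]: (((0 XOR 1) AND (1 IMPLIES NOT 0)) XOR ((NOT 1 XOR NOT 0) IMPLIES NOT 1)) -> 1
  row 24 [11000]: (((1 XOR 0) AND (0 IMPLIES NOT 1)) XOR ((NOT 1 XOR NOT 1) IMPLIES NOT 0)) -> 0
  row 25 [11001]: (((1 XOR 0) AND (1 IMPLIES NOT 1)) XOR ((NOT 1 XOR NOT 1) IMPLIES NOT 1)) -> 1
  row 26 [11010]: (((1 XOR 0) AND (0 IMPLIES NOT 1)) XOR ((NOT 1 XOR NOT 1) IMPLIES NOT 0)) -> 0
  row 27 [11011]: (((1 XOR 0) AND (1 IMPLIES NOT 1)) XOR ((NOT 1 XOR NOT 1) IMPLIES NOT 1)) -> 1
  row 28 [11100]: (((1 XOR 1) AND (0 IMPLIES NOT 1)) XOR ((NOT 1 XOR NOT 1) IMPLIES NOT 0)) -> 1
  row 29 [11101]: (((1 XOR 1) AND (1 IMPLIES NOT 1)) XOR ((NOT 1 XOR NOT 1) IMPLIES NOT 1)) -> 1
  row 30 [11110]: (((1 XOR 1) AND (0 IMPLIES NOT 1)) XOR ((NOT 1 XOR NOT 1) IMPLIES NOT 0)) -> 1
  row 31 [11111]: (((1 XOR 1) AND (1 IMPLIES NOT 1)) XOR ((NOT 1 XOR NOT 1) IMPLIES NOT 1)) -> 1
Full result column, 8 rows per line (x1,x2 fixed per line; x3,x4,x5 runs 000..111 left to right):
  rows 0-7 [x1,x2=00]: 11110000  (ones: 4)
  rows 8-15 [x1,x2=01]: 00001010  (ones: 2)
  rows 16-23 [x1,x2=10]: 10100101  (ones: 4)
  rows 24-31 [x1,x2=11]: 01011111  (ones: 6)
Count of 1-rows = 4+2+4+6 = 16

16


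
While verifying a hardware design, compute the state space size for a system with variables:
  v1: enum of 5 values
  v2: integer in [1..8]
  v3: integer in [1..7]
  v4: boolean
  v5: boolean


State space = product of domain sizes of all variables.
Domain sizes:
  v1 (enum of 5 values): 5
  v2 (integer in [1..8]): 8
  v3 (integer in [1..7]): 7
  v4 (boolean): 2
  v5 (boolean): 2
Product = 5 * 8 * 7 * 2 * 2 = 1120

1120


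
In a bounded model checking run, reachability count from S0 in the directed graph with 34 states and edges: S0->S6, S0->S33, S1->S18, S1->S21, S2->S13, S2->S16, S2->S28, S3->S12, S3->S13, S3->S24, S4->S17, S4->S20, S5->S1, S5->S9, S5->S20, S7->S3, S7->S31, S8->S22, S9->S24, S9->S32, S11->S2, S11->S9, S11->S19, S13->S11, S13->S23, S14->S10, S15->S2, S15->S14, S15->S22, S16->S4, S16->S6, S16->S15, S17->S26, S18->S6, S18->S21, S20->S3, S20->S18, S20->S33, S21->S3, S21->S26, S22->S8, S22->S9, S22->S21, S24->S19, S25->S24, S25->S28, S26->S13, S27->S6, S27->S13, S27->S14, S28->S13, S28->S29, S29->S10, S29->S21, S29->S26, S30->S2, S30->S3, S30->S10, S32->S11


BFS from S0:
  layer 0: {S0}
  layer 1: {S6, S33}
Reachable set: {S0, S6, S33}
Count = 3

3


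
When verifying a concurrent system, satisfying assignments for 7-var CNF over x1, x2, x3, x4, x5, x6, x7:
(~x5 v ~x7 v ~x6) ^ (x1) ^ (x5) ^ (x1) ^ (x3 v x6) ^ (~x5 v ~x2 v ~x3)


CNF with 6 clauses over 7 vars (128 assignments).
An assignment satisfies CNF iff every clause has >=1 true literal.
Check each row (bits = x1,x2,x3,x4,x5,x6,x7; clause T/F shown):
  row 0 [0000000]: clauses=TFFFFT -> 0
  row 1 [0000001]: clauses=TFFFFT -> 0
  row 2 [0000010]: clauses=TFFFTT -> 0
  row 3 [0000011]: clauses=TFFFTT -> 0
  row 4 [0000100]: clauses=TFTFFT -> 0
  (every remaining row is evaluated the same way; all 128 results are listed next)
Full result column, 8 rows per line (x1,x2,x3,x4 fixed per line; x5,x6,x7 runs 000..111 left to right):
  rows 0-7 [x1,x2,x3,x4=0000]: 00000000  (ones: 0)
  rows 8-15 [x1,x2,x3,x4=0001]: 00000000  (ones: 0)
  rows 16-23 [x1,x2,x3,x4=0010]: 00000000  (ones: 0)
  rows 24-31 [x1,x2,x3,x4=0011]: 00000000  (ones: 0)
  rows 32-39 [x1,x2,x3,x4=0100]: 00000000  (ones: 0)
  rows 40-47 [x1,x2,x3,x4=0101]: 00000000  (ones: 0)
  rows 48-55 [x1,x2,x3,x4=0110]: 00000000  (ones: 0)
  rows 56-63 [x1,x2,x3,x4=0111]: 00000000  (ones: 0)
  rows 64-71 [x1,x2,x3,x4=1000]: 00000010  (ones: 1)
  rows 72-79 [x1,x2,x3,x4=1001]: 00000010  (ones: 1)
  rows 80-87 [x1,x2,x3,x4=1010]: 00001110  (ones: 3)
  rows 88-95 [x1,x2,x3,x4=1011]: 00001110  (ones: 3)
  rows 96-103 [x1,x2,x3,x4=1100]: 00000010  (ones: 1)
  rows 104-111 [x1,x2,x3,x4=1101]: 00000010  (ones: 1)
  rows 112-119 [x1,x2,x3,x4=1110]: 00000000  (ones: 0)
  rows 120-127 [x1,x2,x3,x4=1111]: 00000000  (ones: 0)
Satisfying assignments = 0+0+0+0+0+0+0+0+1+1+3+3+1+1+0+0 = 10

10


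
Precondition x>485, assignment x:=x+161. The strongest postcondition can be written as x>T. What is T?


Formula: sp(P, x:=E) = exists old_x. (x = E[old_x/x]) AND P[old_x/x] (old_x is the value of x before the assignment; eliminate old_x by solving x = E[old_x/x] for old_x)
Step 1: Precondition P: x>485, i.e. old_x > 485
Step 2: Assignment gives x = old_x + 161, so old_x = x - 161
Step 3: Substitute into P: x - 161 > 485
Step 4: Simplify: x > 485+161 = 646

646


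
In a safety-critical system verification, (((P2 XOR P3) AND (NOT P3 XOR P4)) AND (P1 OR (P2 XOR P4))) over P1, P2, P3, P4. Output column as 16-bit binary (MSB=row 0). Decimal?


Formula: (((P2 XOR P3) AND (NOT P3 XOR P4)) AND (P1 OR (P2 XOR P4))) over P1, P2, P3, P4 (16 rows)
Evaluate each row (bits = P1,P2,P3,P4, MSB first):
  row 0 [0000]: (((0 XOR 0) AND (NOT 0 XOR 0)) AND (0 OR (0 XOR 0))) -> 0
  row 1 [0001]: (((0 XOR 0) AND (NOT 0 XOR 1)) AND (0 OR (0 XOR 1))) -> 0
  row 2 [0010]: (((0 XOR 1) AND (NOT 1 XOR 0)) AND (0 OR (0 XOR 0))) -> 0
  row 3 [0011]: (((0 XOR 1) AND (NOT 1 XOR 1)) AND (0 OR (0 XOR 1))) -> 1
  row 4 [0100]: (((1 XOR 0) AND (NOT 0 XOR 0)) AND (0 OR (1 XOR 0))) -> 1
  row 5 [0101]: (((1 XOR 0) AND (NOT 0 XOR 1)) AND (0 OR (1 XOR 1))) -> 0
  row 6 [0110]: (((1 XOR 1) AND (NOT 1 XOR 0)) AND (0 OR (1 XOR 0))) -> 0
  row 7 [0111]: (((1 XOR 1) AND (NOT 1 XOR 1)) AND (0 OR (1 XOR 1))) -> 0
  row 8 [1000]: (((0 XOR 0) AND (NOT 0 XOR 0)) AND (1 OR (0 XOR 0))) -> 0
  row 9 [1001]: (((0 XOR 0) AND (NOT 0 XOR 1)) AND (1 OR (0 XOR 1))) -> 0
  row 10 [1010]: (((0 XOR 1) AND (NOT 1 XOR 0)) AND (1 OR (0 XOR 0))) -> 0
  row 11 [1011]: (((0 XOR 1) AND (NOT 1 XOR 1)) AND (1 OR (0 XOR 1))) -> 1
  row 12 [1100]: (((1 XOR 0) AND (NOT 0 XOR 0)) AND (1 OR (1 XOR 0))) -> 1
  row 13 [1101]: (((1 XOR 0) AND (NOT 0 XOR 1)) AND (1 OR (1 XOR 1))) -> 0
  row 14 [1110]: (((1 XOR 1) AND (NOT 1 XOR 0)) AND (1 OR (1 XOR 0))) -> 0
  row 15 [1111]: (((1 XOR 1) AND (NOT 1 XOR 1)) AND (1 OR (1 XOR 1))) -> 0
Full result column, 4 rows per line (P1,P2 fixed per line; P3,P4 runs 00..11 left to right):
  rows 0-3 [P1,P2=00]: 0001  = hex 1
  rows 4-7 [P1,P2=01]: 1000  = hex 8
  rows 8-11 [P1,P2=10]: 0001  = hex 1
  rows 12-15 [P1,P2=11]: 1000  = hex 8
Output column (row 0 .. row 15) = 0001100000011000
Output column grouped in 4s = 0001 1000 0001 1000 = 0x1818
Convert to decimal digit by digit (value = value*16 + digit):
  1 -> 1
  1*16 + 8 = 24
  24*16 + 1 = 385
  385*16 + 8 = 6168
Decimal = 6168

6168


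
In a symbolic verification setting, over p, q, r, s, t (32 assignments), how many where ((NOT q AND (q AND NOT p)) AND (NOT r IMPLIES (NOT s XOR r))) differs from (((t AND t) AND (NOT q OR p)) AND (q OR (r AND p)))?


F1 = ((NOT q AND (q AND NOT p)) AND (NOT r IMPLIES (NOT s XOR r)))
F2 = (((t AND t) AND (NOT q OR p)) AND (q OR (r AND p)))
Evaluate both on each of 32 rows (bits = p,q,r,s,t):
  row 0 [00000]: F1=0 F2=0 -> 0
  row 1 [00001]: F1=0 F2=0 -> 0
  row 2 [00010]: F1=0 F2=0 -> 0
  row 3 [00011]: F1=0 F2=0 -> 0
  row 4 [00100]: F1=0 F2=0 -> 0
  row 5 [00101]: F1=0 F2=0 -> 0
  row 6 [00110]: F1=0 F2=0 -> 0
  row 7 [00111]: F1=0 F2=0 -> 0
  row 8 [01000]: F1=0 F2=0 -> 0
  row 9 [01001]: F1=0 F2=0 -> 0
  row 10 [01010]: F1=0 F2=0 -> 0
  row 11 [01011]: F1=0 F2=0 -> 0
  row 12 [01100]: F1=0 F2=0 -> 0
  row 13 [01101]: F1=0 F2=0 -> 0
  row 14 [01110]: F1=0 F2=0 -> 0
  row 15 [01111]: F1=0 F2=0 -> 0
  row 16 [10000]: F1=0 F2=0 -> 0
  row 17 [10001]: F1=0 F2=0 -> 0
  row 18 [10010]: F1=0 F2=0 -> 0
  row 19 [10011]: F1=0 F2=0 -> 0
  row 20 [10100]: F1=0 F2=0 -> 0
  row 21 [10101]: F1=0 F2=1 (differ) -> 1
  row 22 [10110]: F1=0 F2=0 -> 0
  row 23 [10111]: F1=0 F2=1 (differ) -> 1
  row 24 [11000]: F1=0 F2=0 -> 0
  row 25 [11001]: F1=0 F2=1 (differ) -> 1
  row 26 [11010]: F1=0 F2=0 -> 0
  row 27 [11011]: F1=0 F2=1 (differ) -> 1
  row 28 [11100]: F1=0 F2=0 -> 0
  row 29 [11101]: F1=0 F2=1 (differ) -> 1
  row 30 [11110]: F1=0 F2=0 -> 0
  row 31 [11111]: F1=0 F2=1 (differ) -> 1
Full result column, 8 rows per line (p,q fixed per line; r,s,t runs 000..111 left to right):
  rows 0-7 [p,q=00]: 00000000  (ones: 0)
  rows 8-15 [p,q=01]: 00000000  (ones: 0)
  rows 16-23 [p,q=10]: 00000101  (ones: 2)
  rows 24-31 [p,q=11]: 01010101  (ones: 4)
Disagreements = 0+0+2+4 = 6

6


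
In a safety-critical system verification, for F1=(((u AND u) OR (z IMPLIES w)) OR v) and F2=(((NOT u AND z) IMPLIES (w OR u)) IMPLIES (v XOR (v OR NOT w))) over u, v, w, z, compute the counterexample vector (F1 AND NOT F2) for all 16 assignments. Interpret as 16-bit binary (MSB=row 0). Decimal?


F1 = (((u AND u) OR (z IMPLIES w)) OR v)
F2 = (((NOT u AND z) IMPLIES (w OR u)) IMPLIES (v XOR (v OR NOT w)))
Counterexample to F1=>F2 is where F1=1 and F2=0.
Evaluate each row (bits = u,v,w,z, MSB first):
  row 0 [0000]: F1=1 F2=1 -> F1&~F2 -> 0
  row 1 [0001]: F1=0 F2=1 -> F1&~F2 -> 0
  row 2 [0010]: F1=1 F2=0 -> F1&~F2 -> 1
  row 3 [0011]: F1=1 F2=0 -> F1&~F2 -> 1
  row 4 [0100]: F1=1 F2=0 -> F1&~F2 -> 1
  row 5 [0101]: F1=1 F2=1 -> F1&~F2 -> 0
  row 6 [0110]: F1=1 F2=0 -> F1&~F2 -> 1
  row 7 [0111]: F1=1 F2=0 -> F1&~F2 -> 1
  row 8 [1000]: F1=1 F2=1 -> F1&~F2 -> 0
  row 9 [1001]: F1=1 F2=1 -> F1&~F2 -> 0
  row 10 [1010]: F1=1 F2=0 -> F1&~F2 -> 1
  row 11 [1011]: F1=1 F2=0 -> F1&~F2 -> 1
  row 12 [1100]: F1=1 F2=0 -> F1&~F2 -> 1
  row 13 [1101]: F1=1 F2=0 -> F1&~F2 -> 1
  row 14 [1110]: F1=1 F2=0 -> F1&~F2 -> 1
  row 15 [1111]: F1=1 F2=0 -> F1&~F2 -> 1
Full result column, 4 rows per line (u,v fixed per line; w,z runs 00..11 left to right):
  rows 0-3 [u,v=00]: 0011  = hex 3
  rows 4-7 [u,v=01]: 1011  = hex B
  rows 8-11 [u,v=10]: 0011  = hex 3
  rows 12-15 [u,v=11]: 1111  = hex F
Counterexample vector (row 0 .. row 15) = 0011101100111111
Output column grouped in 4s = 0011 1011 0011 1111 = 0x3B3F
Convert to decimal digit by digit (value = value*16 + digit):
  3 -> 3
  3*16 + 11 (B) = 59
  59*16 + 3 = 947
  947*16 + 15 (F) = 15167
Decimal = 15167

15167


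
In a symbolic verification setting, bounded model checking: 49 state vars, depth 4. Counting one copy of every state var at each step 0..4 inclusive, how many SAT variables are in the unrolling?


BMC unrolls to depth k, creating one copy of each state var for steps 0..k.
Step count = 4 + 1 = 5 (steps 0 through 4)
Vars per step = 49
Total = 49 * 5 = 245

245


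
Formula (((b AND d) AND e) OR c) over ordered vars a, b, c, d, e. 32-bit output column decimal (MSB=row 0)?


Formula: (((b AND d) AND e) OR c) over a, b, c, d, e (32 rows)
Evaluate each row (bits = a,b,c,d,e, MSB first):
  row 0 [00000]: (((0 AND 0) AND 0) OR 0) -> 0
  row 1 [00001]: (((0 AND 0) AND 1) OR 0) -> 0
  row 2 [00010]: (((0 AND 1) AND 0) OR 0) -> 0
  row 3 [00011]: (((0 AND 1) AND 1) OR 0) -> 0
  row 4 [00100]: (((0 AND 0) AND 0) OR 1) -> 1
  row 5 [00101]: (((0 AND 0) AND 1) OR 1) -> 1
  row 6 [00110]: (((0 AND 1) AND 0) OR 1) -> 1
  row 7 [00111]: (((0 AND 1) AND 1) OR 1) -> 1
  row 8 [01000]: (((1 AND 0) AND 0) OR 0) -> 0
  row 9 [01001]: (((1 AND 0) AND 1) OR 0) -> 0
  row 10 [01010]: (((1 AND 1) AND 0) OR 0) -> 0
  row 11 [01011]: (((1 AND 1) AND 1) OR 0) -> 1
  row 12 [01100]: (((1 AND 0) AND 0) OR 1) -> 1
  row 13 [01101]: (((1 AND 0) AND 1) OR 1) -> 1
  row 14 [01110]: (((1 AND 1) AND 0) OR 1) -> 1
  row 15 [01111]: (((1 AND 1) AND 1) OR 1) -> 1
  row 16 [10000]: (((0 AND 0) AND 0) OR 0) -> 0
  row 17 [10001]: (((0 AND 0) AND 1) OR 0) -> 0
  row 18 [10010]: (((0 AND 1) AND 0) OR 0) -> 0
  row 19 [10011]: (((0 AND 1) AND 1) OR 0) -> 0
  row 20 [10100]: (((0 AND 0) AND 0) OR 1) -> 1
  row 21 [10101]: (((0 AND 0) AND 1) OR 1) -> 1
  row 22 [10110]: (((0 AND 1) AND 0) OR 1) -> 1
  row 23 [10111]: (((0 AND 1) AND 1) OR 1) -> 1
  row 24 [11000]: (((1 AND 0) AND 0) OR 0) -> 0
  row 25 [11001]: (((1 AND 0) AND 1) OR 0) -> 0
  row 26 [11010]: (((1 AND 1) AND 0) OR 0) -> 0
  row 27 [11011]: (((1 AND 1) AND 1) OR 0) -> 1
  row 28 [11100]: (((1 AND 0) AND 0) OR 1) -> 1
  row 29 [11101]: (((1 AND 0) AND 1) OR 1) -> 1
  row 30 [11110]: (((1 AND 1) AND 0) OR 1) -> 1
  row 31 [11111]: (((1 AND 1) AND 1) OR 1) -> 1
Full result column, 4 rows per line (a,b,c fixed per line; d,e runs 00..11 left to right):
  rows 0-3 [a,b,c=000]: 0000  = hex 0
  rows 4-7 [a,b,c=001]: 1111  = hex F
  rows 8-11 [a,b,c=010]: 0001  = hex 1
  rows 12-15 [a,b,c=011]: 1111  = hex F
  rows 16-19 [a,b,c=100]: 0000  = hex 0
  rows 20-23 [a,b,c=101]: 1111  = hex F
  rows 24-27 [a,b,c=110]: 0001  = hex 1
  rows 28-31 [a,b,c=111]: 1111  = hex F
Output column (row 0 .. row 31) = 00001111000111110000111100011111
Output column grouped in 4s = 0000 1111 0001 1111 0000 1111 0001 1111 = 0x0F1F0F1F
Convert to decimal digit by digit (value = value*16 + digit):
  0 -> 0
  0*16 + 15 (F) = 15
  15*16 + 1 = 241
  241*16 + 15 (F) = 3871
  3871*16 + 0 = 61936
  61936*16 + 15 (F) = 990991
  990991*16 + 1 = 15855857
  15855857*16 + 15 (F) = 253693727
Decimal = 253693727

253693727


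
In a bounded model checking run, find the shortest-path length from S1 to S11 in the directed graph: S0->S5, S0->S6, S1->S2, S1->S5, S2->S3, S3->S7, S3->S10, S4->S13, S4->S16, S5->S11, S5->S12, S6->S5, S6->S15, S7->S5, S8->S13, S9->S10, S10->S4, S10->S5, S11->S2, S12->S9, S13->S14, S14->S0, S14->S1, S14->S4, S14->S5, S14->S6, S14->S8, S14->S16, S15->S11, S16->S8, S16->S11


BFS layer-by-layer from S1:
  dist 0: {S1}
  dist 1: {S2, S5}
  dist 2: {S3, S11, S12}
  -> S11 reached at distance 2
Shortest path length = 2

2


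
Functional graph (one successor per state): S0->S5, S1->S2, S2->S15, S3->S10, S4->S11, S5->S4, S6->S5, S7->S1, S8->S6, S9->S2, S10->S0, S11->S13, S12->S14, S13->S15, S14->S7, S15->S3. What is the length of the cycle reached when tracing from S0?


Trace from S0 until a state repeats:
  S0 -> S5 -> S4 -> S11 -> S13 -> S15 -> S3 -> S10 -> S0
S0 first seen at step 0, revisited at step 8.
Cycle length = 8 - 0 = 8

8


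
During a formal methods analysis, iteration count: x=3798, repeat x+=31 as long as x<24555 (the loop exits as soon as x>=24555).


Step 1: x goes from 3798 toward 24555 by 31; the body runs while x<24555, so iterations = ceil((bound-start)/step)
Step 2: Distance=20757
Step 3: ceil(20757/31)=670

670


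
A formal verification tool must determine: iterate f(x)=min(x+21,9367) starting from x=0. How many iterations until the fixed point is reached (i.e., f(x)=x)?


Step 1: x=0, cap=9367, increment=21
Step 2: x grows by 21 each step until capped at 9367; fixed point is x=9367
Step 3: iterations = ceil(9367/21) = 447

447
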